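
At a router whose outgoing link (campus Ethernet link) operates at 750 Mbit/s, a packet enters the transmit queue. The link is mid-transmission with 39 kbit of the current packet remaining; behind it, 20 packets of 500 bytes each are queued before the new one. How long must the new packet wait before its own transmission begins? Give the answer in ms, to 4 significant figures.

0.1587 ms

Each queued packet: L/R = 4000/750000000 = 0.00533333 ms.
20 queued → 0.106667 ms.
Plus remaining 39000 bits of current packet: 0.052 ms.
Queuing delay = 0.1587 ms.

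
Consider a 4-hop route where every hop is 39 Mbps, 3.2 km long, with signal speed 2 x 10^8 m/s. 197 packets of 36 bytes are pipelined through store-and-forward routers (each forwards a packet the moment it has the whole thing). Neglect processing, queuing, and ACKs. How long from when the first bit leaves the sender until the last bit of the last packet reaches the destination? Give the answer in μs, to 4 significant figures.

1541 μs

Per-hop transmission t_tx = L/R = 288/39000000 = 7.38462 μs.
Per-hop propagation t_prop = 3200/200000000 = 16 μs.
Pipeline fill: first packet needs 4·t_tx to clear all hops; remaining 196 packets each add one t_tx.
Total = (4+197-1)·t_tx + 4·t_prop = 200·7.38462 + 4·16 = 1541 μs.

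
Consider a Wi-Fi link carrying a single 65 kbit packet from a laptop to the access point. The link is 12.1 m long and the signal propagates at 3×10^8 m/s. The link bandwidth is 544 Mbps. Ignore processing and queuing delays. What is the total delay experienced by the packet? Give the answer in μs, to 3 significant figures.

L = 65000 bits.
Transmission delay = L/R = 65000 / 544000000 = 119.485 μs.
Propagation delay = d/s = 12.1 m / 300000000 m/s = 0.0403333 μs.
Total = 120 μs.

120 μs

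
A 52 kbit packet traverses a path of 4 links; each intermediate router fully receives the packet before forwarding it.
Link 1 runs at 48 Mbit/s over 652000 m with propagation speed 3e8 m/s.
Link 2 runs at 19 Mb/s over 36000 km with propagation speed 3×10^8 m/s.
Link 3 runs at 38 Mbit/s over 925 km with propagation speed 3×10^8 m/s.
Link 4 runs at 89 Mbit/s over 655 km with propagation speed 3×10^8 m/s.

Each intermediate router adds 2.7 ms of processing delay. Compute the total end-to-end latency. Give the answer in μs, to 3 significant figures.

L = 52000 bits.
Transmission delays (L/R per hop): 1083.33, 2736.84, 1368.42, 584.27 μs; sum = 5772.87 μs.
Propagation delays (d/s per hop): 2173.33, 120000, 3083.33, 2183.33 μs; sum = 127440 μs.
Processing at 3 router(s): 3 × 2.7 ms = 8100 μs.
End-to-end = 141000 μs.

141000 μs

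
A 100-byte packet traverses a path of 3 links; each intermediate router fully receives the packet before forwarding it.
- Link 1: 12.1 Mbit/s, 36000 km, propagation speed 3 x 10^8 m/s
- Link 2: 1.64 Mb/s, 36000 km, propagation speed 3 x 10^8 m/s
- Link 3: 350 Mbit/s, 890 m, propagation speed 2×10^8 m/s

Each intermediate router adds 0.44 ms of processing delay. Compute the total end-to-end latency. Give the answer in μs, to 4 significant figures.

L = 100 × 8 = 800 bits.
Transmission delays (L/R per hop): 66.1157, 487.805, 2.28571 μs; sum = 556.206 μs.
Propagation delays (d/s per hop): 120000, 120000, 4.45 μs; sum = 240004 μs.
Processing at 2 router(s): 2 × 0.44 ms = 880 μs.
End-to-end = 241400 μs.

241400 μs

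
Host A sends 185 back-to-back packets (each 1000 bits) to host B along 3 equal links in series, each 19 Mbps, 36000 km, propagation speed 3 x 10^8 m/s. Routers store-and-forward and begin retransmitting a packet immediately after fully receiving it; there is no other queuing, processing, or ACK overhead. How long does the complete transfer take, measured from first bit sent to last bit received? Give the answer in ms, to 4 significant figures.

Per-hop transmission t_tx = L/R = 1000/19000000 = 0.0526316 ms.
Per-hop propagation t_prop = 36000000/300000000 = 120 ms.
Pipeline fill: first packet needs 3·t_tx to clear all hops; remaining 184 packets each add one t_tx.
Total = (3+185-1)·t_tx + 3·t_prop = 187·0.0526316 + 3·120 = 369.8 ms.

369.8 ms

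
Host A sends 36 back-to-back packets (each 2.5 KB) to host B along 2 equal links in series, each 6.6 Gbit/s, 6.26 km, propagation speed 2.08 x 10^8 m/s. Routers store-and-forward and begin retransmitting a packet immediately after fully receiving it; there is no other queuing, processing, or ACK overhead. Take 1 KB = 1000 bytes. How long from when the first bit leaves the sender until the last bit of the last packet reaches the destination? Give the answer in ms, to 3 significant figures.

Per-hop transmission t_tx = L/R = 20000/6600000000 = 0.0030303 ms.
Per-hop propagation t_prop = 6260/208000000 = 0.0300962 ms.
Pipeline fill: first packet needs 2·t_tx to clear all hops; remaining 35 packets each add one t_tx.
Total = (2+36-1)·t_tx + 2·t_prop = 37·0.0030303 + 2·0.0300962 = 0.172 ms.

0.172 ms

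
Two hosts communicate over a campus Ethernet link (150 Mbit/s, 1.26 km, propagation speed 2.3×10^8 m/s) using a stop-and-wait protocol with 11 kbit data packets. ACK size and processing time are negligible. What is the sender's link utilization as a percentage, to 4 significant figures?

t_tx = L/R = 11000/150000000 = 7.33333e-05 s.
t_prop = 1260/2.3e+08 = 5.47826e-06 s; RTT = 1.09565e-05 s.
Cycle = t_tx + RTT = 8.42899e-05 s.
Utilization = t_tx / cycle = 7.33333e-05/8.42899e-05 = 87.00 %.

87.00 %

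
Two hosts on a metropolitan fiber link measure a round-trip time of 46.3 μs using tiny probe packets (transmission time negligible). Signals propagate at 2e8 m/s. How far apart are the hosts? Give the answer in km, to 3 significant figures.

One-way propagation = RTT/2 = 23.15 μs.
d = s × t = 200000000 × 2.315e-05 = 4.63 km.

4.63 km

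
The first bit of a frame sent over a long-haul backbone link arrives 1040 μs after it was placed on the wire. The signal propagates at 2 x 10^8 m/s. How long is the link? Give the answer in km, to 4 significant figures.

d = s × t_prop = 200000000 × 0.00104 = 208.0 km.

208.0 km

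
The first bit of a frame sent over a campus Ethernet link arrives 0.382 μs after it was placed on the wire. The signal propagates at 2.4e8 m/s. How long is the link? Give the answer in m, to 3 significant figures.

d = s × t_prop = 240000000 × 3.82e-07 = 91.7 m.

91.7 m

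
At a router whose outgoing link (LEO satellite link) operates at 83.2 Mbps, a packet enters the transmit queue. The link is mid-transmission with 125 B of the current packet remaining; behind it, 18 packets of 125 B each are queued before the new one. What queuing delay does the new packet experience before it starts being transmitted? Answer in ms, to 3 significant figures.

Each queued packet: L/R = 1000/83200000 = 0.0120192 ms.
18 queued → 0.216346 ms.
Plus remaining 1000 bits of current packet: 0.0120192 ms.
Queuing delay = 0.228 ms.

0.228 ms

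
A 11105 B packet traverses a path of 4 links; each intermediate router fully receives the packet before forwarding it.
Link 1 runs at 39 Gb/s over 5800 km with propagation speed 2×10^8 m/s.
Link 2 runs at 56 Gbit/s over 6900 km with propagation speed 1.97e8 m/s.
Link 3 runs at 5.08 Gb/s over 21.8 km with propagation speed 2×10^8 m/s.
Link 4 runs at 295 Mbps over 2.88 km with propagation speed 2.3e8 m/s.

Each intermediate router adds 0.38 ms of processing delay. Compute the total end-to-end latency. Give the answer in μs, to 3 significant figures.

65600 μs

L = 11105 × 8 = 88840 bits.
Transmission delays (L/R per hop): 2.27795, 1.58643, 17.4882, 301.153 μs; sum = 322.505 μs.
Propagation delays (d/s per hop): 29000, 35025.4, 109, 12.5217 μs; sum = 64146.9 μs.
Processing at 3 router(s): 3 × 0.38 ms = 1140 μs.
End-to-end = 65600 μs.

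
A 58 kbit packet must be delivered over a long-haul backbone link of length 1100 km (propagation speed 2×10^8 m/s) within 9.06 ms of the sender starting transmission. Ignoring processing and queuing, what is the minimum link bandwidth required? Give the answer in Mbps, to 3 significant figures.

Propagation delay = 1100000 / 200000000 = 5.5 ms.
Transmission budget = 9.06 − 5.5 = 3.56 ms.
R ≥ L / t_tx = 58000 bits / 0.00356 s = 16.3 Mbps.

16.3 Mbps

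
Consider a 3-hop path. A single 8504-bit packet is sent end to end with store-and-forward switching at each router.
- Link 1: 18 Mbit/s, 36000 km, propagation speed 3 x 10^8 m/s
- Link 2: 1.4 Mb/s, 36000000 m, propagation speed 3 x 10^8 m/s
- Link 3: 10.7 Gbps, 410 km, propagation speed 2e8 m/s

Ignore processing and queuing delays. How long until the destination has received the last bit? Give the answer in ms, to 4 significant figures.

248.6 ms

Transmission delays (L/R per hop): 0.472444, 6.07429, 0.000794766 ms; sum = 6.54752 ms.
Propagation delays (d/s per hop): 120, 120, 2.05 ms; sum = 242.05 ms.
End-to-end = 248.6 ms.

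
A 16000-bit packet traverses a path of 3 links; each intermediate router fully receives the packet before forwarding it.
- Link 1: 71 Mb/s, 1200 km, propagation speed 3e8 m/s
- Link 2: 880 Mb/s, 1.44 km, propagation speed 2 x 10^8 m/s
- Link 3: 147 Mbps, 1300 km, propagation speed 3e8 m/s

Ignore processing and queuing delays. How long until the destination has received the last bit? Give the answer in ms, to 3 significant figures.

8.69 ms

Transmission delays (L/R per hop): 0.225352, 0.0181818, 0.108844 ms; sum = 0.352377 ms.
Propagation delays (d/s per hop): 4, 0.0072, 4.33333 ms; sum = 8.34053 ms.
End-to-end = 8.69 ms.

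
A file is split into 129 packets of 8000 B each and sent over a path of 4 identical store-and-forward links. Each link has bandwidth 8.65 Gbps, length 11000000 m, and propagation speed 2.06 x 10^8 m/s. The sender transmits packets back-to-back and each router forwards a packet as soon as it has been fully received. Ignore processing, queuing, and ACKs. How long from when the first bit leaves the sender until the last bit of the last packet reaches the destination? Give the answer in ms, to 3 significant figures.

Per-hop transmission t_tx = L/R = 64000/8650000000 = 0.00739884 ms.
Per-hop propagation t_prop = 11000000/206000000 = 53.3981 ms.
Pipeline fill: first packet needs 4·t_tx to clear all hops; remaining 128 packets each add one t_tx.
Total = (4+129-1)·t_tx + 4·t_prop = 132·0.00739884 + 4·53.3981 = 215 ms.

215 ms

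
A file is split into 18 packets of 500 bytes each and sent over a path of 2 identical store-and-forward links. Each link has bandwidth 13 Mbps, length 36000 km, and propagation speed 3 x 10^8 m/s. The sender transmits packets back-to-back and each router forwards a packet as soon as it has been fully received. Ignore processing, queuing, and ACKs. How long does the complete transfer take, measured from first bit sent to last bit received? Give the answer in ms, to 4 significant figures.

Per-hop transmission t_tx = L/R = 4000/13000000 = 0.307692 ms.
Per-hop propagation t_prop = 36000000/300000000 = 120 ms.
Pipeline fill: first packet needs 2·t_tx to clear all hops; remaining 17 packets each add one t_tx.
Total = (2+18-1)·t_tx + 2·t_prop = 19·0.307692 + 2·120 = 245.8 ms.

245.8 ms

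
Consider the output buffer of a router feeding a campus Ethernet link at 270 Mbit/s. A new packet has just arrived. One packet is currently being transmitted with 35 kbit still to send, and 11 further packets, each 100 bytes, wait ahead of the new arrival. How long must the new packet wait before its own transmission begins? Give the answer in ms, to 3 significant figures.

0.162 ms

Each queued packet: L/R = 800/270000000 = 0.00296296 ms.
11 queued → 0.0325926 ms.
Plus remaining 35000 bits of current packet: 0.12963 ms.
Queuing delay = 0.162 ms.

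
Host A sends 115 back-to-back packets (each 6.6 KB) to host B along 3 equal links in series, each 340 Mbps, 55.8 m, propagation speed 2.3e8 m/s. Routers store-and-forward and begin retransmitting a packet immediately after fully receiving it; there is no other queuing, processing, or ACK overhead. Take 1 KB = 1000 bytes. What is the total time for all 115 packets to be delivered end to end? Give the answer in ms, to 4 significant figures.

Per-hop transmission t_tx = L/R = 52800/340000000 = 0.155294 ms.
Per-hop propagation t_prop = 55.8/2.3e+08 = 0.000242609 ms.
Pipeline fill: first packet needs 3·t_tx to clear all hops; remaining 114 packets each add one t_tx.
Total = (3+115-1)·t_tx + 3·t_prop = 117·0.155294 + 3·0.000242609 = 18.17 ms.

18.17 ms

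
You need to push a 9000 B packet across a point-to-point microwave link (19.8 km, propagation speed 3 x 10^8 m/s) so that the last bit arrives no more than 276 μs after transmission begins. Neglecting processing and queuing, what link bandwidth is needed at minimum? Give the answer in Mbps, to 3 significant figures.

343 Mbps

L = 72000 bits.
Propagation delay = 19800 / 300000000 = 66 μs.
Transmission budget = 276 − 66 = 210 μs.
R ≥ L / t_tx = 72000 bits / 0.00021 s = 343 Mbps.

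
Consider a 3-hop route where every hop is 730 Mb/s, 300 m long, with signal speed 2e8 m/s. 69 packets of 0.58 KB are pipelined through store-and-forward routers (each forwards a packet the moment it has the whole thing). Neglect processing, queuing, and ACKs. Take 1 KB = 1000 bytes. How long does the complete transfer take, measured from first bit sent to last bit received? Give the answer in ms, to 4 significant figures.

0.4558 ms

Per-hop transmission t_tx = L/R = 4640/730000000 = 0.00635616 ms.
Per-hop propagation t_prop = 300/200000000 = 0.0015 ms.
Pipeline fill: first packet needs 3·t_tx to clear all hops; remaining 68 packets each add one t_tx.
Total = (3+69-1)·t_tx + 3·t_prop = 71·0.00635616 + 3·0.0015 = 0.4558 ms.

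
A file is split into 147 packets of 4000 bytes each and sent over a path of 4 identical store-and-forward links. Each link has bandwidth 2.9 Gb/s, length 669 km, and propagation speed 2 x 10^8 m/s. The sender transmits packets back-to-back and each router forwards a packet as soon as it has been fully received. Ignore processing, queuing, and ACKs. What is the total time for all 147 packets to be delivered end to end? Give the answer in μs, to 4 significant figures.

15040 μs

Per-hop transmission t_tx = L/R = 32000/2900000000 = 11.0345 μs.
Per-hop propagation t_prop = 669000/200000000 = 3345 μs.
Pipeline fill: first packet needs 4·t_tx to clear all hops; remaining 146 packets each add one t_tx.
Total = (4+147-1)·t_tx + 4·t_prop = 150·11.0345 + 4·3345 = 15040 μs.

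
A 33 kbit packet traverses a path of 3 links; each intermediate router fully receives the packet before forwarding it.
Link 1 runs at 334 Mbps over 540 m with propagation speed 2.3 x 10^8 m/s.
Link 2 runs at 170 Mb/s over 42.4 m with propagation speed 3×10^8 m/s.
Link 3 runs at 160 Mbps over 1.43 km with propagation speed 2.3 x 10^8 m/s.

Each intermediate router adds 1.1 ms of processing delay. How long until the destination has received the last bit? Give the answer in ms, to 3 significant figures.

2.71 ms

L = 33000 bits.
Transmission delays (L/R per hop): 0.0988024, 0.194118, 0.20625 ms; sum = 0.49917 ms.
Propagation delays (d/s per hop): 0.00234783, 0.000141333, 0.00621739 ms; sum = 0.00870655 ms.
Processing at 2 router(s): 2 × 1.1 ms = 2.2 ms.
End-to-end = 2.71 ms.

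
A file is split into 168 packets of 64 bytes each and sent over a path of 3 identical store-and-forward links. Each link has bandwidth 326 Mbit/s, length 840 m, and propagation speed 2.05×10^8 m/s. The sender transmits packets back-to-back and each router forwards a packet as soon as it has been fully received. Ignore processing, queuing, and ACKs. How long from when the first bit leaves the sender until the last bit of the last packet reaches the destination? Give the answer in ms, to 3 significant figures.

Per-hop transmission t_tx = L/R = 512/326000000 = 0.00157055 ms.
Per-hop propagation t_prop = 840/2.05e+08 = 0.00409756 ms.
Pipeline fill: first packet needs 3·t_tx to clear all hops; remaining 167 packets each add one t_tx.
Total = (3+168-1)·t_tx + 3·t_prop = 170·0.00157055 + 3·0.00409756 = 0.279 ms.

0.279 ms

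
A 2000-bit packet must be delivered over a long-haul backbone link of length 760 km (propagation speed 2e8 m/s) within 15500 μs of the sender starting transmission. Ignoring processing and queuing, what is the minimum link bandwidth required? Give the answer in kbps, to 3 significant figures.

Propagation delay = 760000 / 200000000 = 3800 μs.
Transmission budget = 15500 − 3800 = 11700 μs.
R ≥ L / t_tx = 2000 bits / 0.0117 s = 171 kbps.

171 kbps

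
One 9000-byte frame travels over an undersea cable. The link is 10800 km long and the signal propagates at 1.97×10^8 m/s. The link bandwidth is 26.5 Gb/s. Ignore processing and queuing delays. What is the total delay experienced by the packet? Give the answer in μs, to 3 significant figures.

L = 9000 × 8 = 72000 bits.
Transmission delay = L/R = 72000 / 26500000000 = 2.71698 μs.
Propagation delay = d/s = 10800000 m / 197000000 m/s = 54822.3 μs.
Total = 54800 μs.

54800 μs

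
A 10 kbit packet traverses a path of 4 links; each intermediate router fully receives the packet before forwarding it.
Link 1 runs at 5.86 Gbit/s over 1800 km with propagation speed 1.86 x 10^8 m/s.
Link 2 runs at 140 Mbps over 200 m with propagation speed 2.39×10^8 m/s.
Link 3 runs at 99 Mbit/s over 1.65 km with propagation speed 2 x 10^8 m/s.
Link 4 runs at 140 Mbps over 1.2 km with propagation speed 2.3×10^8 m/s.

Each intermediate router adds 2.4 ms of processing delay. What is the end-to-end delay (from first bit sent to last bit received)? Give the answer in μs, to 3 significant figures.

17100 μs

L = 10000 bits.
Transmission delays (L/R per hop): 1.70648, 71.4286, 101.01, 71.4286 μs; sum = 245.574 μs.
Propagation delays (d/s per hop): 9677.42, 0.83682, 8.25, 5.21739 μs; sum = 9691.72 μs.
Processing at 3 router(s): 3 × 2.4 ms = 7200 μs.
End-to-end = 17100 μs.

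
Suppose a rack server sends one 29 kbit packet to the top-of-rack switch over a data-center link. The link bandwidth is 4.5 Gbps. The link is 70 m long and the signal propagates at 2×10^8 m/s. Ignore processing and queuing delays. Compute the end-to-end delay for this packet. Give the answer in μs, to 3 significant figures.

6.79 μs

L = 29000 bits.
Transmission delay = L/R = 29000 / 4500000000 = 6.44444 μs.
Propagation delay = d/s = 70 m / 200000000 m/s = 0.35 μs.
Total = 6.79 μs.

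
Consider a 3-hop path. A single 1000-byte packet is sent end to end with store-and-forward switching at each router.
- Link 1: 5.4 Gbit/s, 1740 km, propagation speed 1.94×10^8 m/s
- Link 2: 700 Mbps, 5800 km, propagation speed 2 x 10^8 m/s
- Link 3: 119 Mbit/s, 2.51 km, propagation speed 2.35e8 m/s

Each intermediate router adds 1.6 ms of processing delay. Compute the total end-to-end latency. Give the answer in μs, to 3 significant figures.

41300 μs

L = 1000 × 8 = 8000 bits.
Transmission delays (L/R per hop): 1.48148, 11.4286, 67.2269 μs; sum = 80.1369 μs.
Propagation delays (d/s per hop): 8969.07, 29000, 10.6809 μs; sum = 37979.8 μs.
Processing at 2 router(s): 2 × 1.6 ms = 3200 μs.
End-to-end = 41300 μs.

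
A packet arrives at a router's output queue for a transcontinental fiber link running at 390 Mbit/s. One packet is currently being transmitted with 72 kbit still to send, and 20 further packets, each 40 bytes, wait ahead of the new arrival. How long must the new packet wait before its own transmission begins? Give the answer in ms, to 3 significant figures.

0.201 ms

Each queued packet: L/R = 320/390000000 = 0.000820513 ms.
20 queued → 0.0164103 ms.
Plus remaining 72000 bits of current packet: 0.184615 ms.
Queuing delay = 0.201 ms.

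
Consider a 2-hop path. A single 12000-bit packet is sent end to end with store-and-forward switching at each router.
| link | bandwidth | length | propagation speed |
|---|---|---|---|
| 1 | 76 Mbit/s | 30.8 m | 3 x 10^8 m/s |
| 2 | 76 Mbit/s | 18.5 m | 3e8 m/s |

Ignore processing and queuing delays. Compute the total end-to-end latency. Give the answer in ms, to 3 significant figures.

Transmission delay per hop = L/R = 12000/76000000 = 0.157895 ms; 2 hops → 0.315789 ms.
Propagation delays (d/s per hop): 0.000102667, 6.16667e-05 ms; sum = 0.000164333 ms.
End-to-end = 0.316 ms.

0.316 ms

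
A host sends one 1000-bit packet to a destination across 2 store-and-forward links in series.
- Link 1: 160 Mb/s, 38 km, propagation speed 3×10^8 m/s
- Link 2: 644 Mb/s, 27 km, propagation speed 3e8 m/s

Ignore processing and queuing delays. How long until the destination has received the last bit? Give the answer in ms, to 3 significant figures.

0.224 ms

Transmission delays (L/R per hop): 0.00625, 0.0015528 ms; sum = 0.0078028 ms.
Propagation delays (d/s per hop): 0.126667, 0.09 ms; sum = 0.216667 ms.
End-to-end = 0.224 ms.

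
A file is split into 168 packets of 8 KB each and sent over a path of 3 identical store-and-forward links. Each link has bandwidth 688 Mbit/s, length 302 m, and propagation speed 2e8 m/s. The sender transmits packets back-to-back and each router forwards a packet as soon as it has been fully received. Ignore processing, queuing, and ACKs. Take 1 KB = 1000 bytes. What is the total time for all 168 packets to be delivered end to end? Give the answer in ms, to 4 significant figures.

Per-hop transmission t_tx = L/R = 64000/688000000 = 0.0930233 ms.
Per-hop propagation t_prop = 302/200000000 = 0.00151 ms.
Pipeline fill: first packet needs 3·t_tx to clear all hops; remaining 167 packets each add one t_tx.
Total = (3+168-1)·t_tx + 3·t_prop = 170·0.0930233 + 3·0.00151 = 15.82 ms.

15.82 ms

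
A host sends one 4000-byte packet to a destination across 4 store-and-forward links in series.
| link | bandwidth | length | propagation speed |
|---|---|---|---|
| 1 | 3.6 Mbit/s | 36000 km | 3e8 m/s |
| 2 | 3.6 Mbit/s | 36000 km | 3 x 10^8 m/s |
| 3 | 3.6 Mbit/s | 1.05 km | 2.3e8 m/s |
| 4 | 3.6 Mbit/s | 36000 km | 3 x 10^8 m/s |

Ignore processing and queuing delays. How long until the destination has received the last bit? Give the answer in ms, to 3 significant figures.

396 ms

L = 4000 × 8 = 32000 bits.
Transmission delay per hop = L/R = 32000/3600000 = 8.88889 ms; 4 hops → 35.5556 ms.
Propagation delays (d/s per hop): 120, 120, 0.00456522, 120 ms; sum = 360.005 ms.
End-to-end = 396 ms.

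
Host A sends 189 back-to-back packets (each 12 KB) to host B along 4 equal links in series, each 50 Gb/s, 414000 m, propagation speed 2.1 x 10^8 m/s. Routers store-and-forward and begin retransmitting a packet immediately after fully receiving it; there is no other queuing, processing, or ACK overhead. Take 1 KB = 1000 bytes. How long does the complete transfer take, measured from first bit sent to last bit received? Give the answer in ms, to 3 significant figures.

8.25 ms

Per-hop transmission t_tx = L/R = 96000/50000000000 = 0.00192 ms.
Per-hop propagation t_prop = 414000/210000000 = 1.97143 ms.
Pipeline fill: first packet needs 4·t_tx to clear all hops; remaining 188 packets each add one t_tx.
Total = (4+189-1)·t_tx + 4·t_prop = 192·0.00192 + 4·1.97143 = 8.25 ms.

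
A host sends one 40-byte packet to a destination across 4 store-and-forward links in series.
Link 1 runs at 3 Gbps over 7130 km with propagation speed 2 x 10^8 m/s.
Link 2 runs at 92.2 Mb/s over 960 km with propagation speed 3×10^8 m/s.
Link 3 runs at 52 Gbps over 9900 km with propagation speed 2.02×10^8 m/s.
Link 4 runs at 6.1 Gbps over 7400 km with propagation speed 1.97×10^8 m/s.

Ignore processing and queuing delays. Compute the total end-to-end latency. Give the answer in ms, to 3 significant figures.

125 ms

L = 40 × 8 = 320 bits.
Transmission delays (L/R per hop): 0.000106667, 0.00347072, 6.15385e-06, 5.2459e-05 ms; sum = 0.003636 ms.
Propagation delays (d/s per hop): 35.65, 3.2, 49.0099, 37.5635 ms; sum = 125.423 ms.
End-to-end = 125 ms.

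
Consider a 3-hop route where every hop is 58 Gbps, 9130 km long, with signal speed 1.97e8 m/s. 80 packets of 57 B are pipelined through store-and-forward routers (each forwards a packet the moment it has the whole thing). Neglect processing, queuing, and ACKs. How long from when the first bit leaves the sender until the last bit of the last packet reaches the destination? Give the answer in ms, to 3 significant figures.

Per-hop transmission t_tx = L/R = 456/58000000000 = 7.86207e-06 ms.
Per-hop propagation t_prop = 9130000/197000000 = 46.3452 ms.
Pipeline fill: first packet needs 3·t_tx to clear all hops; remaining 79 packets each add one t_tx.
Total = (3+80-1)·t_tx + 3·t_prop = 82·7.86207e-06 + 3·46.3452 = 139 ms.

139 ms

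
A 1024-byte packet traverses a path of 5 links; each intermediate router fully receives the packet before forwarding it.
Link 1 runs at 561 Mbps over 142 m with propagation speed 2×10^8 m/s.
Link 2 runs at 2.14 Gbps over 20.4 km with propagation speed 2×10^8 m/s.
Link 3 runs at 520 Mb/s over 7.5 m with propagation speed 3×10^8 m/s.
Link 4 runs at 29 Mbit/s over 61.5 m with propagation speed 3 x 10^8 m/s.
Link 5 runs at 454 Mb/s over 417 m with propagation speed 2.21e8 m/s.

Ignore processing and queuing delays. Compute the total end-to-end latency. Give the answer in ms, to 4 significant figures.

L = 1024 × 8 = 8192 bits.
Transmission delays (L/R per hop): 0.0146025, 0.00382804, 0.0157538, 0.282483, 0.0180441 ms; sum = 0.334711 ms.
Propagation delays (d/s per hop): 0.00071, 0.102, 2.5e-05, 0.000205, 0.00188688 ms; sum = 0.104827 ms.
End-to-end = 0.4395 ms.

0.4395 ms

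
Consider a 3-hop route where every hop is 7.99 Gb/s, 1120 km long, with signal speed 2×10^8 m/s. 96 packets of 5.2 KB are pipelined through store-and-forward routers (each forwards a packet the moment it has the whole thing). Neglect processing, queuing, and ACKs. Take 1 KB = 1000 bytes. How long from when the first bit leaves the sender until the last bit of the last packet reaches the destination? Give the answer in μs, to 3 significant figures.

Per-hop transmission t_tx = L/R = 41600/7990000000 = 5.20651 μs.
Per-hop propagation t_prop = 1120000/200000000 = 5600 μs.
Pipeline fill: first packet needs 3·t_tx to clear all hops; remaining 95 packets each add one t_tx.
Total = (3+96-1)·t_tx + 3·t_prop = 98·5.20651 + 3·5600 = 17300 μs.

17300 μs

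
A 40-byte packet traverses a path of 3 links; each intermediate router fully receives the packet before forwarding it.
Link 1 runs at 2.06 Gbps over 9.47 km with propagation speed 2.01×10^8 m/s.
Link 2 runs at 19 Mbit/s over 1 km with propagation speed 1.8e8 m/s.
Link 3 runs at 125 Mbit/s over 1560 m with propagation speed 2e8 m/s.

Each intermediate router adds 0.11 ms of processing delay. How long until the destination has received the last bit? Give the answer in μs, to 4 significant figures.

300.0 μs

L = 40 × 8 = 320 bits.
Transmission delays (L/R per hop): 0.15534, 16.8421, 2.56 μs; sum = 19.5574 μs.
Propagation delays (d/s per hop): 47.1144, 5.55556, 7.8 μs; sum = 60.47 μs.
Processing at 2 router(s): 2 × 0.11 ms = 220 μs.
End-to-end = 300.0 μs.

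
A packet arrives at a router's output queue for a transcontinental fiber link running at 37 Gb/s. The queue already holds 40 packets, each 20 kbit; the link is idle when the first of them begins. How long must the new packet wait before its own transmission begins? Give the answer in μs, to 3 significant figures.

Each queued packet: L/R = 20000/37000000000 = 0.540541 μs.
40 queued → 21.6216 μs.
Queuing delay = 21.6 μs.

21.6 μs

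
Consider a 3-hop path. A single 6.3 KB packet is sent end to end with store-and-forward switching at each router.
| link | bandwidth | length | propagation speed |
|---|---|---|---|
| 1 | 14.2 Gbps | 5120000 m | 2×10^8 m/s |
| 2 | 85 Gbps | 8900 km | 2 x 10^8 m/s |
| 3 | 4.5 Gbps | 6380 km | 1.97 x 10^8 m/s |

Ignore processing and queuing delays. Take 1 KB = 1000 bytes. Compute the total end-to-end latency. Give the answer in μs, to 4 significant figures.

L = 50400 bits.
Transmission delays (L/R per hop): 3.5493, 0.592941, 11.2 μs; sum = 15.3422 μs.
Propagation delays (d/s per hop): 25600, 44500, 32385.8 μs; sum = 102486 μs.
End-to-end = 102500 μs.

102500 μs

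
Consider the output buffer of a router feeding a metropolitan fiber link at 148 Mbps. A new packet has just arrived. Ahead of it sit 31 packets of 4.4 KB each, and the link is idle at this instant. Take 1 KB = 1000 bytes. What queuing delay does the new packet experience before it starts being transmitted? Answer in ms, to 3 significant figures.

Each queued packet: L/R = 35200/148000000 = 0.237838 ms.
31 queued → 7.37297 ms.
Queuing delay = 7.37 ms.

7.37 ms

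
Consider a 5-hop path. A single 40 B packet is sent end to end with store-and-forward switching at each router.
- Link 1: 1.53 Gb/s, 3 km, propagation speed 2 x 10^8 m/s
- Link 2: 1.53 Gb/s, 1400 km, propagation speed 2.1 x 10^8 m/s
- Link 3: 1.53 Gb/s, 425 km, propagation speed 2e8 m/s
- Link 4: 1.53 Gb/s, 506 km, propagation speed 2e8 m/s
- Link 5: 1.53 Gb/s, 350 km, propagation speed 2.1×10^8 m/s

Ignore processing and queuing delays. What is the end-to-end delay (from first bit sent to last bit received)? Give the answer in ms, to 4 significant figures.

L = 40 × 8 = 320 bits.
Transmission delay per hop = L/R = 320/1530000000 = 0.00020915 ms; 5 hops → 0.00104575 ms.
Propagation delays (d/s per hop): 0.015, 6.66667, 2.125, 2.53, 1.66667 ms; sum = 13.0033 ms.
End-to-end = 13.00 ms.

13.00 ms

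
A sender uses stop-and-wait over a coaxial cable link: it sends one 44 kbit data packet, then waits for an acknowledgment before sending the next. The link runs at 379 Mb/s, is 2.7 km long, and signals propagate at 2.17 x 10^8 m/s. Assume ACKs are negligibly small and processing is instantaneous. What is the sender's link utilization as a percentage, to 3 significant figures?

t_tx = L/R = 44000/379000000 = 0.000116095 s.
t_prop = 2700/217000000 = 1.24424e-05 s; RTT = 2.48848e-05 s.
Cycle = t_tx + RTT = 0.00014098 s.
Utilization = t_tx / cycle = 0.000116095/0.00014098 = 82.3 %.

82.3 %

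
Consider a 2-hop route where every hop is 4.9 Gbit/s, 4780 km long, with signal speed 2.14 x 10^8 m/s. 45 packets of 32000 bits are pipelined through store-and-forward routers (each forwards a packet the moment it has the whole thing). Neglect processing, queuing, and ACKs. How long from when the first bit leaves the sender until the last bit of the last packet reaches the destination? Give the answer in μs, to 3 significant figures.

45000 μs

Per-hop transmission t_tx = L/R = 32000/4900000000 = 6.53061 μs.
Per-hop propagation t_prop = 4780000/214000000 = 22336.4 μs.
Pipeline fill: first packet needs 2·t_tx to clear all hops; remaining 44 packets each add one t_tx.
Total = (2+45-1)·t_tx + 2·t_prop = 46·6.53061 + 2·22336.4 = 45000 μs.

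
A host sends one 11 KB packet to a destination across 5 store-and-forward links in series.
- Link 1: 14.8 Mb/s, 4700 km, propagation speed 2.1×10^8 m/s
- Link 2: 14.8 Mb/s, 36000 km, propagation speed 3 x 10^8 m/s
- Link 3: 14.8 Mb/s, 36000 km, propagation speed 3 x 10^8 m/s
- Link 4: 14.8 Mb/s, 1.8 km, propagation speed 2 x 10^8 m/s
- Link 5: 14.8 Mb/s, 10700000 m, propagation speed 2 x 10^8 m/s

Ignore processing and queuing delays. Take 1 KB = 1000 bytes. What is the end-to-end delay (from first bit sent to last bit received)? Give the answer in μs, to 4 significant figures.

345600 μs

L = 88000 bits.
Transmission delay per hop = L/R = 88000/14800000 = 5945.95 μs; 5 hops → 29729.7 μs.
Propagation delays (d/s per hop): 22381, 120000, 120000, 9, 53500 μs; sum = 315890 μs.
End-to-end = 345600 μs.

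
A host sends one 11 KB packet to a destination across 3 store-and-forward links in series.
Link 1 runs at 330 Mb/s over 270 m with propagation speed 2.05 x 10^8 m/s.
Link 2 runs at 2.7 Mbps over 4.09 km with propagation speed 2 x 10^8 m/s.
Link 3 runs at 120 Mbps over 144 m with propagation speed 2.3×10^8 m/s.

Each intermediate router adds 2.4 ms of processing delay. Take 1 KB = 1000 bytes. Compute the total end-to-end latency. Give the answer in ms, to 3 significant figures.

L = 88000 bits.
Transmission delays (L/R per hop): 0.266667, 32.5926, 0.733333 ms; sum = 33.5926 ms.
Propagation delays (d/s per hop): 0.00131707, 0.02045, 0.000626087 ms; sum = 0.0223932 ms.
Processing at 2 router(s): 2 × 2.4 ms = 4.8 ms.
End-to-end = 38.4 ms.

38.4 ms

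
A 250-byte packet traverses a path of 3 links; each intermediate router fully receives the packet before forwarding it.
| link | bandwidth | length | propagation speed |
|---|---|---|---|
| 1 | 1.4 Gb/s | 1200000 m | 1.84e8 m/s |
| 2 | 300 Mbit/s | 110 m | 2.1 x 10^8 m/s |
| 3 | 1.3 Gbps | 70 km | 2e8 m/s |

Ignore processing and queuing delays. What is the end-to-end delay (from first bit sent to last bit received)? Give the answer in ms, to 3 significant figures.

L = 250 × 8 = 2000 bits.
Transmission delays (L/R per hop): 0.00142857, 0.00666667, 0.00153846 ms; sum = 0.0096337 ms.
Propagation delays (d/s per hop): 6.52174, 0.00052381, 0.35 ms; sum = 6.87226 ms.
End-to-end = 6.88 ms.

6.88 ms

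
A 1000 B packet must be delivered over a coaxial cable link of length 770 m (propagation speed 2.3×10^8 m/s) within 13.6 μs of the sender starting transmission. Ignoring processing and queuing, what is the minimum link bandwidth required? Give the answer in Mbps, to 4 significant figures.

780.3 Mbps

L = 8000 bits.
Propagation delay = 770 / 2.3e+08 = 3.34783 μs.
Transmission budget = 13.6 − 3.34783 = 10.2522 μs.
R ≥ L / t_tx = 8000 bits / 1.02522e-05 s = 780.3 Mbps.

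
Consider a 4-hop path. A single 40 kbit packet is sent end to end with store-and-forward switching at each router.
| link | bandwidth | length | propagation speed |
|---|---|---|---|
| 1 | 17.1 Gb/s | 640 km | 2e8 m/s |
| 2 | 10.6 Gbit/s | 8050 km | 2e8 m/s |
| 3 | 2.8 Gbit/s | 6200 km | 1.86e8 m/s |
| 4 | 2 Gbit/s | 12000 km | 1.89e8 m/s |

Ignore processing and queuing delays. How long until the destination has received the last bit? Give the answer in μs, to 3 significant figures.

140000 μs

L = 40000 bits.
Transmission delays (L/R per hop): 2.33918, 3.77358, 14.2857, 20 μs; sum = 40.3985 μs.
Propagation delays (d/s per hop): 3200, 40250, 33333.3, 63492.1 μs; sum = 140275 μs.
End-to-end = 140000 μs.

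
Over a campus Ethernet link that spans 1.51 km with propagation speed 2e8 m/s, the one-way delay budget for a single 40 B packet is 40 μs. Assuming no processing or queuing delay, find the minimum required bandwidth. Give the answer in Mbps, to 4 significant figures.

9.861 Mbps

L = 320 bits.
Propagation delay = 1510 / 200000000 = 7.55 μs.
Transmission budget = 40 − 7.55 = 32.45 μs.
R ≥ L / t_tx = 320 bits / 3.245e-05 s = 9.861 Mbps.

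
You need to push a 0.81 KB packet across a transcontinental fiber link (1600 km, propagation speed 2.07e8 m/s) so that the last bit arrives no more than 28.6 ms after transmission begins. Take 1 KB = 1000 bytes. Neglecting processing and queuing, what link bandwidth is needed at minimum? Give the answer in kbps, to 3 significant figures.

310 kbps

L = 6480 bits.
Propagation delay = 1600000 / 2.07e+08 = 7.72947 ms.
Transmission budget = 28.6 − 7.72947 = 20.8705 ms.
R ≥ L / t_tx = 6480 bits / 0.0208705 s = 310 kbps.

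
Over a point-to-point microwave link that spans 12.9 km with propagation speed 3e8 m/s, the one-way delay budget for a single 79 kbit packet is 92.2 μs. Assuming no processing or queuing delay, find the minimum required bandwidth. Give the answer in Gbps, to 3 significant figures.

Propagation delay = 12900 / 300000000 = 43 μs.
Transmission budget = 92.2 − 43 = 49.2 μs.
R ≥ L / t_tx = 79000 bits / 4.92e-05 s = 1.61 Gbps.

1.61 Gbps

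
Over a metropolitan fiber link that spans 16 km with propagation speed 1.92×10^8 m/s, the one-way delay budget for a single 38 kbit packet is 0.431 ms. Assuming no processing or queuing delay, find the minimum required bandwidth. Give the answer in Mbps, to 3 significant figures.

Propagation delay = 16000 / 192000000 = 0.0833333 ms.
Transmission budget = 0.431 − 0.0833333 = 0.347667 ms.
R ≥ L / t_tx = 38000 bits / 0.000347667 s = 109 Mbps.

109 Mbps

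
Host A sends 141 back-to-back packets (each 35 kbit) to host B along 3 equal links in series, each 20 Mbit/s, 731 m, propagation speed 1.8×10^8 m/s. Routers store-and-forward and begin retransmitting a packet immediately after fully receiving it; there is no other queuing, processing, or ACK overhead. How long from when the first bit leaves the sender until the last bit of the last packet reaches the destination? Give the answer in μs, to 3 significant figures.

Per-hop transmission t_tx = L/R = 35000/20000000 = 1750 μs.
Per-hop propagation t_prop = 731/180000000 = 4.06111 μs.
Pipeline fill: first packet needs 3·t_tx to clear all hops; remaining 140 packets each add one t_tx.
Total = (3+141-1)·t_tx + 3·t_prop = 143·1750 + 3·4.06111 = 250000 μs.

250000 μs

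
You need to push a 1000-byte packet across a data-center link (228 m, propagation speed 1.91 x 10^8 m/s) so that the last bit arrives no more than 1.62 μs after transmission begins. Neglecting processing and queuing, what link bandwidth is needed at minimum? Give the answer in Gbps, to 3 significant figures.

L = 8000 bits.
Propagation delay = 228 / 191000000 = 1.19372 μs.
Transmission budget = 1.62 − 1.19372 = 0.426283 μs.
R ≥ L / t_tx = 8000 bits / 4.26283e-07 s = 18.8 Gbps.

18.8 Gbps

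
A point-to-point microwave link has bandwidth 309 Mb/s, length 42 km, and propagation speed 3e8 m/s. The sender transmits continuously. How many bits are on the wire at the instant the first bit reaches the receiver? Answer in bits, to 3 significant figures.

Propagation delay = 42000 / 300000000 = 0.00014 s.
BDP = R × t_prop = 309000000 × 0.00014 = 43260 bits.

43300 bits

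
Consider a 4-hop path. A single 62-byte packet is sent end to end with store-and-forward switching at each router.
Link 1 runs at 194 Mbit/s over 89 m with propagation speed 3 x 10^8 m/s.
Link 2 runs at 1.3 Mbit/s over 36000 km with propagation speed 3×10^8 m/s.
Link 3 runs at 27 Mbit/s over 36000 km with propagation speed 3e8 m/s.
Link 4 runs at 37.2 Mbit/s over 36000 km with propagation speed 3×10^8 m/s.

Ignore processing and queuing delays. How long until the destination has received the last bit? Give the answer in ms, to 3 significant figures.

360 ms

L = 62 × 8 = 496 bits.
Transmission delays (L/R per hop): 0.0025567, 0.381538, 0.0183704, 0.0133333 ms; sum = 0.415799 ms.
Propagation delays (d/s per hop): 0.000296667, 120, 120, 120 ms; sum = 360 ms.
End-to-end = 360 ms.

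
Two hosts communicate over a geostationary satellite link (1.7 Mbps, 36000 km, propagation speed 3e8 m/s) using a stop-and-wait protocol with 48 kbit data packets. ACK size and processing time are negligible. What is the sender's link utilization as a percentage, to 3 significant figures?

10.5 %

t_tx = L/R = 48000/1700000 = 0.0282353 s.
t_prop = 36000000/300000000 = 0.12 s; RTT = 0.24 s.
Cycle = t_tx + RTT = 0.268235 s.
Utilization = t_tx / cycle = 0.0282353/0.268235 = 10.5 %.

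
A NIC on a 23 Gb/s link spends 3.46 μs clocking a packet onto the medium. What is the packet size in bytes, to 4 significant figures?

9948 bytes

L = R × t_tx = 23000000000 b/s × 3.46e-06 s = 79580 bits.
In bytes: 79580 / 8 = 9948 bytes.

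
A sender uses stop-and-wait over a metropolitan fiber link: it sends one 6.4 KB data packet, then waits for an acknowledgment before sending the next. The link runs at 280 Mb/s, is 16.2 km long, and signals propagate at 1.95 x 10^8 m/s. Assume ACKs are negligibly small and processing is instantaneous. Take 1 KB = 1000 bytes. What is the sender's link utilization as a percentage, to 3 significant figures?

52.4 %

t_tx = L/R = 51200/280000000 = 0.000182857 s.
t_prop = 16200/195000000 = 8.30769e-05 s; RTT = 0.000166154 s.
Cycle = t_tx + RTT = 0.000349011 s.
Utilization = t_tx / cycle = 0.000182857/0.000349011 = 52.4 %.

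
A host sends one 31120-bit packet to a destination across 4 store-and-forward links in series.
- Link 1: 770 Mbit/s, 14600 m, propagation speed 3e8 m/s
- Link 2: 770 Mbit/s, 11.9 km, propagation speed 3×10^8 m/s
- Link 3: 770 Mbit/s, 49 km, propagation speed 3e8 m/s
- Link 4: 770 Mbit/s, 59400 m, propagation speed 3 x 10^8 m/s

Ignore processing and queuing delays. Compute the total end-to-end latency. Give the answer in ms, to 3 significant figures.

0.611 ms

Transmission delay per hop = L/R = 31120/770000000 = 0.0404156 ms; 4 hops → 0.161662 ms.
Propagation delays (d/s per hop): 0.0486667, 0.0396667, 0.163333, 0.198 ms; sum = 0.449667 ms.
End-to-end = 0.611 ms.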